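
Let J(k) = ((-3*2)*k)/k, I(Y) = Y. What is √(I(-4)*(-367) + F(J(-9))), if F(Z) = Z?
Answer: √1462 ≈ 38.236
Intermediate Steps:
J(k) = -6 (J(k) = (-6*k)/k = -6)
√(I(-4)*(-367) + F(J(-9))) = √(-4*(-367) - 6) = √(1468 - 6) = √1462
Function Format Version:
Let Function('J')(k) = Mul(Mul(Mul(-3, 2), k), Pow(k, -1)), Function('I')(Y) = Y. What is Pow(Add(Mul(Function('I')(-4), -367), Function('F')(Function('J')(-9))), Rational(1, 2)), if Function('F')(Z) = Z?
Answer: Pow(1462, Rational(1, 2)) ≈ 38.236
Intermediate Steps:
Function('J')(k) = -6 (Function('J')(k) = Mul(Mul(-6, k), Pow(k, -1)) = -6)
Pow(Add(Mul(Function('I')(-4), -367), Function('F')(Function('J')(-9))), Rational(1, 2)) = Pow(Add(Mul(-4, -367), -6), Rational(1, 2)) = Pow(Add(1468, -6), Rational(1, 2)) = Pow(1462, Rational(1, 2))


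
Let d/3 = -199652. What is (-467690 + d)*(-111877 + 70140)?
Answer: 44518604102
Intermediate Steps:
d = -598956 (d = 3*(-199652) = -598956)
(-467690 + d)*(-111877 + 70140) = (-467690 - 598956)*(-111877 + 70140) = -1066646*(-41737) = 44518604102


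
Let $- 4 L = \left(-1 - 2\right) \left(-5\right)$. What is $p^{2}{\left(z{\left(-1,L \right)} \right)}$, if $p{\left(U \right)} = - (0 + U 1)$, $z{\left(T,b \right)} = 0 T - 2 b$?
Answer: $\frac{225}{4} \approx 56.25$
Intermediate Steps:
$L = - \frac{15}{4}$ ($L = - \frac{\left(-1 - 2\right) \left(-5\right)}{4} = - \frac{\left(-3\right) \left(-5\right)}{4} = \left(- \frac{1}{4}\right) 15 = - \frac{15}{4} \approx -3.75$)
$z{\left(T,b \right)} = - 2 b$ ($z{\left(T,b \right)} = 0 - 2 b = - 2 b$)
$p{\left(U \right)} = - U$ ($p{\left(U \right)} = - (0 + U) = - U$)
$p^{2}{\left(z{\left(-1,L \right)} \right)} = \left(- \frac{\left(-2\right) \left(-15\right)}{4}\right)^{2} = \left(\left(-1\right) \frac{15}{2}\right)^{2} = \left(- \frac{15}{2}\right)^{2} = \frac{225}{4}$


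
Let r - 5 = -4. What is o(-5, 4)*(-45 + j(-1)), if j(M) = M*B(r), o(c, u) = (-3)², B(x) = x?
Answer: -414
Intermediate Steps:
r = 1 (r = 5 - 4 = 1)
o(c, u) = 9
j(M) = M (j(M) = M*1 = M)
o(-5, 4)*(-45 + j(-1)) = 9*(-45 - 1) = 9*(-46) = -414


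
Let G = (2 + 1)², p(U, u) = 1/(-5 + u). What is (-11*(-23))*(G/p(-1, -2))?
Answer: -15939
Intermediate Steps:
G = 9 (G = 3² = 9)
(-11*(-23))*(G/p(-1, -2)) = (-11*(-23))*(9/(1/(-5 - 2))) = 253*(9/(1/(-7))) = 253*(9/(-⅐)) = 253*(9*(-7)) = 253*(-63) = -15939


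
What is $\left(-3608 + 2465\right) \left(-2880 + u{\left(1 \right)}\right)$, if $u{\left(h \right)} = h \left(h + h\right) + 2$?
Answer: $3287268$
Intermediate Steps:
$u{\left(h \right)} = 2 + 2 h^{2}$ ($u{\left(h \right)} = h 2 h + 2 = 2 h^{2} + 2 = 2 + 2 h^{2}$)
$\left(-3608 + 2465\right) \left(-2880 + u{\left(1 \right)}\right) = \left(-3608 + 2465\right) \left(-2880 + \left(2 + 2 \cdot 1^{2}\right)\right) = - 1143 \left(-2880 + \left(2 + 2 \cdot 1\right)\right) = - 1143 \left(-2880 + \left(2 + 2\right)\right) = - 1143 \left(-2880 + 4\right) = \left(-1143\right) \left(-2876\right) = 3287268$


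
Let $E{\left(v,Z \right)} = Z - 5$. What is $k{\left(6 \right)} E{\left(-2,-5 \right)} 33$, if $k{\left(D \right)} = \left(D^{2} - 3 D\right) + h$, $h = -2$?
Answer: $-5280$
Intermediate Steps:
$E{\left(v,Z \right)} = -5 + Z$ ($E{\left(v,Z \right)} = Z - 5 = -5 + Z$)
$k{\left(D \right)} = -2 + D^{2} - 3 D$ ($k{\left(D \right)} = \left(D^{2} - 3 D\right) - 2 = -2 + D^{2} - 3 D$)
$k{\left(6 \right)} E{\left(-2,-5 \right)} 33 = \left(-2 + 6^{2} - 18\right) \left(-5 - 5\right) 33 = \left(-2 + 36 - 18\right) \left(-10\right) 33 = 16 \left(-10\right) 33 = \left(-160\right) 33 = -5280$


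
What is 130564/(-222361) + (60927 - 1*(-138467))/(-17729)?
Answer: -46652218390/3942238169 ≈ -11.834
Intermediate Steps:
130564/(-222361) + (60927 - 1*(-138467))/(-17729) = 130564*(-1/222361) + (60927 + 138467)*(-1/17729) = -130564/222361 + 199394*(-1/17729) = -130564/222361 - 199394/17729 = -46652218390/3942238169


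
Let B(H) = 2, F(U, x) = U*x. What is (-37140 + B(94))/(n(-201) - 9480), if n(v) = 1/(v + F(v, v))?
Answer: 1492947600/381095999 ≈ 3.9175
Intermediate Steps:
n(v) = 1/(v + v²) (n(v) = 1/(v + v*v) = 1/(v + v²))
(-37140 + B(94))/(n(-201) - 9480) = (-37140 + 2)/(1/((-201)*(1 - 201)) - 9480) = -37138/(-1/201/(-200) - 9480) = -37138/(-1/201*(-1/200) - 9480) = -37138/(1/40200 - 9480) = -37138/(-381095999/40200) = -37138*(-40200/381095999) = 1492947600/381095999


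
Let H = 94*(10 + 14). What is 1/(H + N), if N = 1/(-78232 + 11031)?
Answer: 67201/151605455 ≈ 0.00044326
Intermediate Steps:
H = 2256 (H = 94*24 = 2256)
N = -1/67201 (N = 1/(-67201) = -1/67201 ≈ -1.4881e-5)
1/(H + N) = 1/(2256 - 1/67201) = 1/(151605455/67201) = 67201/151605455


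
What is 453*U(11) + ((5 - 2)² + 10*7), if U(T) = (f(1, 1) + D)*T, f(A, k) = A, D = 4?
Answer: 24994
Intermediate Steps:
U(T) = 5*T (U(T) = (1 + 4)*T = 5*T)
453*U(11) + ((5 - 2)² + 10*7) = 453*(5*11) + ((5 - 2)² + 10*7) = 453*55 + (3² + 70) = 24915 + (9 + 70) = 24915 + 79 = 24994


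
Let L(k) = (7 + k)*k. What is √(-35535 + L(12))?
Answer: 3*I*√3923 ≈ 187.9*I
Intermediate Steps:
L(k) = k*(7 + k)
√(-35535 + L(12)) = √(-35535 + 12*(7 + 12)) = √(-35535 + 12*19) = √(-35535 + 228) = √(-35307) = 3*I*√3923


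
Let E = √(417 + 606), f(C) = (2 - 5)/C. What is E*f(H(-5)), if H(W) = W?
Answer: 3*√1023/5 ≈ 19.191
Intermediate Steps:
f(C) = -3/C
E = √1023 ≈ 31.984
E*f(H(-5)) = √1023*(-3/(-5)) = √1023*(-3*(-⅕)) = √1023*(⅗) = 3*√1023/5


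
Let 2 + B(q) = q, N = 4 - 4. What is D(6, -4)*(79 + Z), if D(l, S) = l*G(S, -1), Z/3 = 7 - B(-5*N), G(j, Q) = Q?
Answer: -636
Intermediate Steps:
N = 0
B(q) = -2 + q
Z = 27 (Z = 3*(7 - (-2 - 5*0)) = 3*(7 - (-2 + 0)) = 3*(7 - 1*(-2)) = 3*(7 + 2) = 3*9 = 27)
D(l, S) = -l (D(l, S) = l*(-1) = -l)
D(6, -4)*(79 + Z) = (-1*6)*(79 + 27) = -6*106 = -636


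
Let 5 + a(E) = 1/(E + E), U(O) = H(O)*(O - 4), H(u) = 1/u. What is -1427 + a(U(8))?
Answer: -1431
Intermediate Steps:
U(O) = (-4 + O)/O (U(O) = (O - 4)/O = (-4 + O)/O)
a(E) = -5 + 1/(2*E) (a(E) = -5 + 1/(E + E) = -5 + 1/(2*E))
-1427 + a(U(8)) = -1427 + (-5 + 1/(2*(((-4 + 8)/8)))) = -1427 + (-5 + 1/(2*(((⅛)*4)))) = -1427 + (-5 + 1/(2*(½))) = -1427 + (-5 + (½)*2) = -1427 + (-5 + 1) = -1427 - 4 = -1431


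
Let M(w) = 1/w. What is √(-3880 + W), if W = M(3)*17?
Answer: I*√34869/3 ≈ 62.244*I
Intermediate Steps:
W = 17/3 ≈ 5.6667
√(-3880 + W) = √(-3880 + 17/3) = √(-11623/3) = I*√34869/3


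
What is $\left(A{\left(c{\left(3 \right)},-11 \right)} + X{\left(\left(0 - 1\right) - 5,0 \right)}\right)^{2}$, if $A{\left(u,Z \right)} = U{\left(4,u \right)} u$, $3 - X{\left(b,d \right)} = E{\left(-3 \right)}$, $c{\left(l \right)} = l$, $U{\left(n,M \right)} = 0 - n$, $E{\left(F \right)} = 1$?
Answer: $100$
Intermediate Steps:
$U{\left(n,M \right)} = - n$
$X{\left(b,d \right)} = 2$ ($X{\left(b,d \right)} = 3 - 1 = 2$)
$A{\left(u,Z \right)} = - 4 u$ ($A{\left(u,Z \right)} = \left(-1\right) 4 u = - 4 u$)
$\left(A{\left(c{\left(3 \right)},-11 \right)} + X{\left(\left(0 - 1\right) - 5,0 \right)}\right)^{2} = \left(\left(-4\right) 3 + 2\right)^{2} = \left(-12 + 2\right)^{2} = \left(-10\right)^{2} = 100$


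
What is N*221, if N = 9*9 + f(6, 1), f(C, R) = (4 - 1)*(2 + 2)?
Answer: 20553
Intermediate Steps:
f(C, R) = 12 (f(C, R) = 3*4 = 12)
N = 93 (N = 9*9 + 12 = 81 + 12 = 93)
N*221 = 93*221 = 20553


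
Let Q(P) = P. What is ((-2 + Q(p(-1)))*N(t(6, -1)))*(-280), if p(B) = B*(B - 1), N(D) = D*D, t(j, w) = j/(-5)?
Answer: 0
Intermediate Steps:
t(j, w) = -j/5 (t(j, w) = j*(-1/5) = -j/5)
N(D) = D**2
p(B) = B*(-1 + B)
((-2 + Q(p(-1)))*N(t(6, -1)))*(-280) = ((-2 - (-1 - 1))*(-1/5*6)**2)*(-280) = ((-2 - 1*(-2))*(-6/5)**2)*(-280) = ((-2 + 2)*(36/25))*(-280) = (0*(36/25))*(-280) = 0*(-280) = 0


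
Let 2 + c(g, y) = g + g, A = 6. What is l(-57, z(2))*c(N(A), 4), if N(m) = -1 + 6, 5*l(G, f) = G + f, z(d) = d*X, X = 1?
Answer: -88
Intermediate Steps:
z(d) = d (z(d) = d*1 = d)
l(G, f) = G/5 + f/5 (l(G, f) = (G + f)/5 = G/5 + f/5)
N(m) = 5
c(g, y) = -2 + 2*g (c(g, y) = -2 + (g + g) = -2 + 2*g)
l(-57, z(2))*c(N(A), 4) = ((1/5)*(-57) + (1/5)*2)*(-2 + 2*5) = (-57/5 + 2/5)*(-2 + 10) = -11*8 = -88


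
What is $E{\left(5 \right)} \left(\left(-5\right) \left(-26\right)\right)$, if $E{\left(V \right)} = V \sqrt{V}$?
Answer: $650 \sqrt{5} \approx 1453.4$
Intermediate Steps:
$E{\left(V \right)} = V^{\frac{3}{2}}$
$E{\left(5 \right)} \left(\left(-5\right) \left(-26\right)\right) = 5^{\frac{3}{2}} \left(\left(-5\right) \left(-26\right)\right) = 5 \sqrt{5} \cdot 130 = 650 \sqrt{5}$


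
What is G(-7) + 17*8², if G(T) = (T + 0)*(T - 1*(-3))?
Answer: 1116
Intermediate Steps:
G(T) = T*(3 + T) (G(T) = T*(T + 3) = T*(3 + T))
G(-7) + 17*8² = -7*(3 - 7) + 17*8² = -7*(-4) + 17*64 = 28 + 1088 = 1116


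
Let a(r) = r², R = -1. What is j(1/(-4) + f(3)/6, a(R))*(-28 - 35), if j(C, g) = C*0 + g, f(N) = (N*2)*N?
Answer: -63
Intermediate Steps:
f(N) = 2*N² (f(N) = (2*N)*N = 2*N²)
j(C, g) = g (j(C, g) = 0 + g = g)
j(1/(-4) + f(3)/6, a(R))*(-28 - 35) = (-1)²*(-28 - 35) = 1*(-63) = -63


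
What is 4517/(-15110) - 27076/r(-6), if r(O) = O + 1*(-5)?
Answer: 409068673/166210 ≈ 2461.2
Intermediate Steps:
r(O) = -5 + O (r(O) = O - 5 = -5 + O)
4517/(-15110) - 27076/r(-6) = 4517/(-15110) - 27076/(-5 - 6) = 4517*(-1/15110) - 27076/(-11) = -4517/15110 - 27076*(-1/11) = -4517/15110 + 27076/11 = 409068673/166210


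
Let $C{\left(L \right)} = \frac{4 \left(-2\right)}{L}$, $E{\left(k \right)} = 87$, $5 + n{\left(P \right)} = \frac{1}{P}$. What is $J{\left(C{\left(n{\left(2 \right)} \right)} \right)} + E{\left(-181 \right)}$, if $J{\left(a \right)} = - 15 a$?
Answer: $\frac{181}{3} \approx 60.333$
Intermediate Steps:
$n{\left(P \right)} = -5 + \frac{1}{P}$
$C{\left(L \right)} = - \frac{8}{L}$
$J{\left(C{\left(n{\left(2 \right)} \right)} \right)} + E{\left(-181 \right)} = - 15 \left(- \frac{8}{-5 + \frac{1}{2}}\right) + 87 = - 15 \left(- \frac{8}{- \frac{9}{2}}\right) + 87 = - 15 \left(\left(-8\right) \left(- \frac{2}{9}\right)\right) + 87 = \left(-15\right) \frac{16}{9} + 87 = - \frac{80}{3} + 87 = \frac{181}{3}$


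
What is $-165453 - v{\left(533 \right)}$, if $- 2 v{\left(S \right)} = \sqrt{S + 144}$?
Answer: $-165453 + \frac{\sqrt{677}}{2} \approx -1.6544 \cdot 10^{5}$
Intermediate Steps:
$v{\left(S \right)} = - \frac{\sqrt{144 + S}}{2}$ ($v{\left(S \right)} = - \frac{\sqrt{S + 144}}{2} = - \frac{\sqrt{144 + S}}{2}$)
$-165453 - v{\left(533 \right)} = -165453 - - \frac{\sqrt{144 + 533}}{2} = -165453 - - \frac{\sqrt{677}}{2} = -165453 + \frac{\sqrt{677}}{2}$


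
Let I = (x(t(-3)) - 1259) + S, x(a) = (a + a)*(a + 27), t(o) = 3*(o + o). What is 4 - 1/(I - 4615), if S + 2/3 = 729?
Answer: 65639/16409 ≈ 4.0002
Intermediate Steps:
t(o) = 6*o (t(o) = 3*(2*o) = 6*o)
S = 2185/3 (S = -⅔ + 729 = 2185/3 ≈ 728.33)
x(a) = 2*a*(27 + a) (x(a) = (2*a)*(27 + a) = 2*a*(27 + a))
I = -2564/3 (I = (2*(6*(-3))*(27 + 6*(-3)) - 1259) + 2185/3 = (2*(-18)*(27 - 18) - 1259) + 2185/3 = (2*(-18)*9 - 1259) + 2185/3 = (-324 - 1259) + 2185/3 = -1583 + 2185/3 = -2564/3 ≈ -854.67)
4 - 1/(I - 4615) = 4 - 1/(-2564/3 - 4615) = 4 - 1/(-16409/3) = 4 - 1*(-3/16409) = 4 + 3/16409 = 65639/16409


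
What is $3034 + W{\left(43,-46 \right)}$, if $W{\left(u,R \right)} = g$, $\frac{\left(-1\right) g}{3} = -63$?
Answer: $3223$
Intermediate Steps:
$g = 189$ ($g = \left(-3\right) \left(-63\right) = 189$)
$W{\left(u,R \right)} = 189$
$3034 + W{\left(43,-46 \right)} = 3034 + 189 = 3223$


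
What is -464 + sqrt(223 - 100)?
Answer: -464 + sqrt(123) ≈ -452.91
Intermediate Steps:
-464 + sqrt(223 - 100) = -464 + sqrt(123)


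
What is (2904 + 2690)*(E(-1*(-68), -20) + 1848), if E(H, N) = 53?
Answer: 10634194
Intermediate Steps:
(2904 + 2690)*(E(-1*(-68), -20) + 1848) = (2904 + 2690)*(53 + 1848) = 5594*1901 = 10634194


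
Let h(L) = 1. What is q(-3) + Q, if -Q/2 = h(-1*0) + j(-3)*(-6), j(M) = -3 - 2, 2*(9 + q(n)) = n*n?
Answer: -133/2 ≈ -66.500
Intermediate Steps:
q(n) = -9 + n**2/2 (q(n) = -9 + (n*n)/2 = -9 + n**2/2)
j(M) = -5
Q = -62 (Q = -2*(1 - 5*(-6)) = -2*(1 + 30) = -2*31 = -62)
q(-3) + Q = (-9 + (1/2)*(-3)**2) - 62 = (-9 + (1/2)*9) - 62 = (-9 + 9/2) - 62 = -9/2 - 62 = -133/2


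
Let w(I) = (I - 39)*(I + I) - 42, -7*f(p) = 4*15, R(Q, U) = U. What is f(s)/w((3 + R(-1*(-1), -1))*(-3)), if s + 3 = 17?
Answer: -10/581 ≈ -0.017212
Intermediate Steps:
s = 14 (s = -3 + 17 = 14)
f(p) = -60/7 (f(p) = -4*15/7 = -⅐*60 = -60/7)
w(I) = -42 + 2*I*(-39 + I) (w(I) = (-39 + I)*(2*I) - 42 = 2*I*(-39 + I) - 42 = -42 + 2*I*(-39 + I))
f(s)/w((3 + R(-1*(-1), -1))*(-3)) = -60/(7*(-42 - 78*(3 - 1)*(-3) + 2*((3 - 1)*(-3))²)) = -60/(7*(-42 - 156*(-3) + 2*(2*(-3))²)) = -60/(7*(-42 - 78*(-6) + 2*(-6)²)) = -60/(7*(-42 + 468 + 2*36)) = -60/(7*(-42 + 468 + 72)) = -60/7/498 = -60/7*1/498 = -10/581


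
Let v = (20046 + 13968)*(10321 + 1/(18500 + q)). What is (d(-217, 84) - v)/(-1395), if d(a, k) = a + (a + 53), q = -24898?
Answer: 124781924902/495845 ≈ 2.5166e+5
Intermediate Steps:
d(a, k) = 53 + 2*a (d(a, k) = a + (53 + a) = 53 + 2*a)
v = 1123036105299/3199 (v = (20046 + 13968)*(10321 + 1/(18500 - 24898)) = 34014*(10321 + 1/(-6398)) = 34014*(10321 - 1/6398) = 34014*(66033757/6398) = 1123036105299/3199 ≈ 3.5106e+8)
(d(-217, 84) - v)/(-1395) = ((53 + 2*(-217)) - 1*1123036105299/3199)/(-1395) = ((53 - 434) - 1123036105299/3199)*(-1/1395) = (-381 - 1123036105299/3199)*(-1/1395) = -1123037324118/3199*(-1/1395) = 124781924902/495845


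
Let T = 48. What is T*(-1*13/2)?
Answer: -312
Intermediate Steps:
T*(-1*13/2) = 48*(-1*13/2) = 48*(-13*½) = 48*(-13/2) = -312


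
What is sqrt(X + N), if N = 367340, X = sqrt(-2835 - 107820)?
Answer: sqrt(367340 + 3*I*sqrt(12295)) ≈ 606.09 + 0.274*I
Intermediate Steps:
X = 3*I*sqrt(12295) (X = sqrt(-110655) = 3*I*sqrt(12295) ≈ 332.65*I)
sqrt(X + N) = sqrt(3*I*sqrt(12295) + 367340) = sqrt(367340 + 3*I*sqrt(12295))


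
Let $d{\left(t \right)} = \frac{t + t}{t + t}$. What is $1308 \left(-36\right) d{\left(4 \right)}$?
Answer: $-47088$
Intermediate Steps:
$d{\left(t \right)} = 1$ ($d{\left(t \right)} = \frac{2 t}{2 t} = 2 t \frac{1}{2 t} = 1$)
$1308 \left(-36\right) d{\left(4 \right)} = 1308 \left(-36\right) 1 = \left(-47088\right) 1 = -47088$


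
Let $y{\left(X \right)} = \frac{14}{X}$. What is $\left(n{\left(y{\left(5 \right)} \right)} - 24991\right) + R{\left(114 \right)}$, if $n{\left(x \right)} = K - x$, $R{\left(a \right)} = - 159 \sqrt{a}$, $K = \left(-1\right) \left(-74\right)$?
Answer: $- \frac{124599}{5} - 159 \sqrt{114} \approx -26617.0$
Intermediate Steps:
$K = 74$
$n{\left(x \right)} = 74 - x$
$\left(n{\left(y{\left(5 \right)} \right)} - 24991\right) + R{\left(114 \right)} = \left(\left(74 - \frac{14}{5}\right) - 24991\right) - 159 \sqrt{114} = \left(\frac{356}{5} - 24991\right) - 159 \sqrt{114} = - \frac{124599}{5} - 159 \sqrt{114}$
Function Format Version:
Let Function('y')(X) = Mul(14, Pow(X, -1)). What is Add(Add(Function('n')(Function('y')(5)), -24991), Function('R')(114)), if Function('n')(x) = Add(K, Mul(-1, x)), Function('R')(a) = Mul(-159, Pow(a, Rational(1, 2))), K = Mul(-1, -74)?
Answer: Add(Rational(-124599, 5), Mul(-159, Pow(114, Rational(1, 2)))) ≈ -26617.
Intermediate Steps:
K = 74
Function('n')(x) = Add(74, Mul(-1, x))
Add(Add(Function('n')(Function('y')(5)), -24991), Function('R')(114)) = Add(Add(Add(74, Mul(-1, Mul(14, Pow(5, -1)))), -24991), Mul(-159, Pow(114, Rational(1, 2)))) = Add(Add(Add(74, Mul(-1, Mul(14, Rational(1, 5)))), -24991), Mul(-159, Pow(114, Rational(1, 2)))) = Add(Add(Add(74, Mul(-1, Rational(14, 5))), -24991), Mul(-159, Pow(114, Rational(1, 2)))) = Add(Add(Add(74, Rational(-14, 5)), -24991), Mul(-159, Pow(114, Rational(1, 2)))) = Add(Add(Rational(356, 5), -24991), Mul(-159, Pow(114, Rational(1, 2)))) = Add(Rational(-124599, 5), Mul(-159, Pow(114, Rational(1, 2))))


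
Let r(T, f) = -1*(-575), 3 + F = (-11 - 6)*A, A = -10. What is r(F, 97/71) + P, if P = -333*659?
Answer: -218872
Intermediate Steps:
F = 167 (F = -3 + (-11 - 6)*(-10) = -3 - 17*(-10) = -3 + 170 = 167)
r(T, f) = 575
P = -219447
r(F, 97/71) + P = 575 - 219447 = -218872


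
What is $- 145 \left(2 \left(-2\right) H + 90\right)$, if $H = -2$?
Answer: $-14210$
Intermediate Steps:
$- 145 \left(2 \left(-2\right) H + 90\right) = - 145 \left(2 \left(-2\right) \left(-2\right) + 90\right) = - 145 \left(\left(-4\right) \left(-2\right) + 90\right) = - 145 \left(8 + 90\right) = \left(-145\right) 98 = -14210$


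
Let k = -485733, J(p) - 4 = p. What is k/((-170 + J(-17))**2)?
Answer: -161911/11163 ≈ -14.504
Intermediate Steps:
J(p) = 4 + p
k/((-170 + J(-17))**2) = -485733/(-170 + (4 - 17))**2 = -485733/(-170 - 13)**2 = -485733/((-183)**2) = -485733/33489 = -485733*1/33489 = -161911/11163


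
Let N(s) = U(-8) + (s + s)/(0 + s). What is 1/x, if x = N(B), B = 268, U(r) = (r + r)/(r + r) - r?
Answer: 1/11 ≈ 0.090909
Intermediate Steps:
U(r) = 1 - r (U(r) = (2*r)/((2*r)) - r = (2*r)*(1/(2*r)) - r = 1 - r)
N(s) = 11 (N(s) = (1 - 1*(-8)) + (s + s)/(0 + s) = (1 + 8) + (2*s)/s = 9 + 2 = 11)
x = 11
1/x = 1/11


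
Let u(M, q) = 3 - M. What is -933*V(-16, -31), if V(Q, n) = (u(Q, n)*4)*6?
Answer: -425448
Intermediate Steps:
V(Q, n) = 72 - 24*Q (V(Q, n) = ((3 - Q)*4)*6 = (12 - 4*Q)*6 = 72 - 24*Q)
-933*V(-16, -31) = -933*(72 - 24*(-16)) = -933*(72 + 384) = -933*456 = -425448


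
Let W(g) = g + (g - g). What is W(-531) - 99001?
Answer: -99532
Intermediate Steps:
W(g) = g (W(g) = g + 0 = g)
W(-531) - 99001 = -531 - 99001 = -99532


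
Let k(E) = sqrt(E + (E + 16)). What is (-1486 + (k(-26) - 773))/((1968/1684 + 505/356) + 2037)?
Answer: -338569884/305685169 + 899256*I/305685169 ≈ -1.1076 + 0.0029418*I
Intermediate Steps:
k(E) = sqrt(16 + 2*E) (k(E) = sqrt(E + (16 + E)) = sqrt(16 + 2*E))
(-1486 + (k(-26) - 773))/((1968/1684 + 505/356) + 2037) = (-1486 + (sqrt(16 + 2*(-26)) - 773))/((1968/1684 + 505/356) + 2037) = (-1486 + (sqrt(16 - 52) - 773))/((1968*(1/1684) + 505*(1/356)) + 2037) = (-1486 + (sqrt(-36) - 773))/((492/421 + 505/356) + 2037) = (-1486 + (6*I - 773))/(387757/149876 + 2037) = (-1486 + (-773 + 6*I))/(305685169/149876) = (-2259 + 6*I)*(149876/305685169) = -338569884/305685169 + 899256*I/305685169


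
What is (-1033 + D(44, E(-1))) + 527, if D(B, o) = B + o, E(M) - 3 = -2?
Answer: -461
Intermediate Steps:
E(M) = 1 (E(M) = 3 - 2 = 1)
(-1033 + D(44, E(-1))) + 527 = (-1033 + (44 + 1)) + 527 = (-1033 + 45) + 527 = -988 + 527 = -461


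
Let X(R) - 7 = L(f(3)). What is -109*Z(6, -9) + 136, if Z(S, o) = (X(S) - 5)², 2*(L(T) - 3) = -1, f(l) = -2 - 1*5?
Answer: -8285/4 ≈ -2071.3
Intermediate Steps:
f(l) = -7 (f(l) = -2 - 5 = -7)
L(T) = 5/2 (L(T) = 3 + (½)*(-1) = 3 - ½ = 5/2)
X(R) = 19/2 (X(R) = 7 + 5/2 = 19/2)
Z(S, o) = 81/4 (Z(S, o) = (19/2 - 5)² = (9/2)² = 81/4)
-109*Z(6, -9) + 136 = -109*81/4 + 136 = -8829/4 + 136 = -8285/4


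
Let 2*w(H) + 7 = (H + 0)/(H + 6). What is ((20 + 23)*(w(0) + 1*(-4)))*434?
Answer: -139965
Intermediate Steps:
w(H) = -7/2 + H/(2*(6 + H)) (w(H) = -7/2 + ((H + 0)/(H + 6))/2 = -7/2 + (H/(6 + H))/2 = -7/2 + H/(2*(6 + H)))
((20 + 23)*(w(0) + 1*(-4)))*434 = ((20 + 23)*(3*(-7 - 1*0)/(6 + 0) + 1*(-4)))*434 = (43*(3*(-7 + 0)/6 - 4))*434 = (43*(3*(1/6)*(-7) - 4))*434 = (43*(-7/2 - 4))*434 = (43*(-15/2))*434 = -645/2*434 = -139965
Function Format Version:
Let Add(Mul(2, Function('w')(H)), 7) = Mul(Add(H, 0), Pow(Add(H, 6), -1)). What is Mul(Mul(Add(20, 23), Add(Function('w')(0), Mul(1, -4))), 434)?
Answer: -139965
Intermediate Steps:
Function('w')(H) = Add(Rational(-7, 2), Mul(Rational(1, 2), H, Pow(Add(6, H), -1))) (Function('w')(H) = Add(Rational(-7, 2), Mul(Rational(1, 2), Mul(Add(H, 0), Pow(Add(H, 6), -1)))) = Add(Rational(-7, 2), Mul(Rational(1, 2), Mul(H, Pow(Add(6, H), -1)))) = Add(Rational(-7, 2), Mul(Rational(1, 2), H, Pow(Add(6, H), -1))))
Mul(Mul(Add(20, 23), Add(Function('w')(0), Mul(1, -4))), 434) = Mul(Mul(Add(20, 23), Add(Mul(3, Pow(Add(6, 0), -1), Add(-7, Mul(-1, 0))), Mul(1, -4))), 434) = Mul(Mul(43, Add(Mul(3, Pow(6, -1), Add(-7, 0)), -4)), 434) = Mul(Mul(43, Add(Mul(3, Rational(1, 6), -7), -4)), 434) = Mul(Mul(43, Add(Rational(-7, 2), -4)), 434) = Mul(Mul(43, Rational(-15, 2)), 434) = Mul(Rational(-645, 2), 434) = -139965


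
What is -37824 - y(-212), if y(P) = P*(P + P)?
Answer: -127712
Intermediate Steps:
y(P) = 2*P² (y(P) = P*(2*P) = 2*P²)
-37824 - y(-212) = -37824 - 2*(-212)² = -37824 - 2*44944 = -37824 - 1*89888 = -37824 - 89888 = -127712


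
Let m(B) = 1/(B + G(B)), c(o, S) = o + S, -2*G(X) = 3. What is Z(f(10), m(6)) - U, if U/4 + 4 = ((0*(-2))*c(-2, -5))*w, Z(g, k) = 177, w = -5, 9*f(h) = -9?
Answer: 193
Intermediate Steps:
G(X) = -3/2 (G(X) = -½*3 = -3/2)
f(h) = -1 (f(h) = (⅑)*(-9) = -1)
c(o, S) = S + o
m(B) = 1/(-3/2 + B) (m(B) = 1/(B - 3/2) = 1/(-3/2 + B))
U = -16 (U = -16 + 4*(((0*(-2))*(-5 - 2))*(-5)) = -16 + 4*((0*(-7))*(-5)) = -16 + 4*(0*(-5)) = -16 + 4*0 = -16 + 0 = -16)
Z(f(10), m(6)) - U = 177 - 1*(-16) = 177 + 16 = 193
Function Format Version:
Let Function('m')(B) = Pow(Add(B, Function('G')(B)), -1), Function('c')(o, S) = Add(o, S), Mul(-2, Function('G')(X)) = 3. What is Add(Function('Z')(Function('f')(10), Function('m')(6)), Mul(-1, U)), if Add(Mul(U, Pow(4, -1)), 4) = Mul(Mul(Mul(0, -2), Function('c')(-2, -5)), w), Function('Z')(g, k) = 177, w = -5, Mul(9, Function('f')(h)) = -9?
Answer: 193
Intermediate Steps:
Function('G')(X) = Rational(-3, 2) (Function('G')(X) = Mul(Rational(-1, 2), 3) = Rational(-3, 2))
Function('f')(h) = -1 (Function('f')(h) = Mul(Rational(1, 9), -9) = -1)
Function('c')(o, S) = Add(S, o)
Function('m')(B) = Pow(Add(Rational(-3, 2), B), -1) (Function('m')(B) = Pow(Add(B, Rational(-3, 2)), -1) = Pow(Add(Rational(-3, 2), B), -1))
U = -16 (U = Add(-16, Mul(4, Mul(Mul(Mul(0, -2), Add(-5, -2)), -5))) = Add(-16, Mul(4, Mul(Mul(0, -7), -5))) = Add(-16, Mul(4, Mul(0, -5))) = Add(-16, Mul(4, 0)) = Add(-16, 0) = -16)
Add(Function('Z')(Function('f')(10), Function('m')(6)), Mul(-1, U)) = Add(177, Mul(-1, -16)) = Add(177, 16) = 193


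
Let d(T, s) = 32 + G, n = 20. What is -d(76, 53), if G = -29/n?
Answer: -611/20 ≈ -30.550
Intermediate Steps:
G = -29/20 ≈ -1.4500
d(T, s) = 611/20 (d(T, s) = 32 - 29/20 = 611/20)
-d(76, 53) = -1*611/20 = -611/20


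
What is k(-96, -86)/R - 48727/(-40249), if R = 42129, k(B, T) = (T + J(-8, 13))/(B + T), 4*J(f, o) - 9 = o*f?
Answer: 1494470471335/1234433288088 ≈ 1.2107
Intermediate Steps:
J(f, o) = 9/4 + f*o/4 (J(f, o) = 9/4 + (o*f)/4 = 9/4 + (f*o)/4 = 9/4 + f*o/4)
k(B, T) = (-95/4 + T)/(B + T) (k(B, T) = (T + (9/4 + (¼)*(-8)*13))/(B + T) = (T + (9/4 - 26))/(B + T) = (T - 95/4)/(B + T) = (-95/4 + T)/(B + T))
k(-96, -86)/R - 48727/(-40249) = ((-95/4 - 86)/(-96 - 86))/42129 - 48727/(-40249) = (-439/4/(-182))*(1/42129) - 48727*(-1/40249) = -1/182*(-439/4)*(1/42129) + 48727/40249 = (439/728)*(1/42129) + 48727/40249 = 439/30669912 + 48727/40249 = 1494470471335/1234433288088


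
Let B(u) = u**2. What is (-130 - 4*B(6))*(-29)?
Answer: 7946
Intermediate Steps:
(-130 - 4*B(6))*(-29) = (-130 - 4*6**2)*(-29) = (-130 - 4*36)*(-29) = (-130 - 144)*(-29) = -274*(-29) = 7946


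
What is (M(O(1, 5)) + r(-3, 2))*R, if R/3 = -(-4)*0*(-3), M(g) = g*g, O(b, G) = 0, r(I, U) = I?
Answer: 0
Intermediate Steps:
M(g) = g²
R = 0 (R = 3*(-(-4)*0*(-3)) = 3*(-4*0*(-3)) = 3*(0*(-3)) = 3*0 = 0)
(M(O(1, 5)) + r(-3, 2))*R = (0² - 3)*0 = (0 - 3)*0 = -3*0 = 0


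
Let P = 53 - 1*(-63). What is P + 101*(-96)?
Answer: -9580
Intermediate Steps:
P = 116 (P = 53 + 63 = 116)
P + 101*(-96) = 116 + 101*(-96) = 116 - 9696 = -9580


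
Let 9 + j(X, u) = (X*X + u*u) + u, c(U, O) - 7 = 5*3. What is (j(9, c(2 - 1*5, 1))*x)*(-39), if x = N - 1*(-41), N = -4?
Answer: -834054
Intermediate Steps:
x = 37 (x = -4 - 1*(-41) = -4 + 41 = 37)
c(U, O) = 22 (c(U, O) = 7 + 5*3 = 7 + 15 = 22)
j(X, u) = -9 + u + X**2 + u**2 (j(X, u) = -9 + ((X*X + u*u) + u) = -9 + ((X**2 + u**2) + u) = -9 + (u + X**2 + u**2) = -9 + u + X**2 + u**2)
(j(9, c(2 - 1*5, 1))*x)*(-39) = ((-9 + 22 + 9**2 + 22**2)*37)*(-39) = ((-9 + 22 + 81 + 484)*37)*(-39) = (578*37)*(-39) = 21386*(-39) = -834054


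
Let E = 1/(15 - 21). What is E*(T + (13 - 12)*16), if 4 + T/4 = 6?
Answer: -4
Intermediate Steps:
T = 8 (T = -16 + 4*6 = -16 + 24 = 8)
E = -1/6 (E = 1/(-6) = -1/6 ≈ -0.16667)
E*(T + (13 - 12)*16) = -(8 + (13 - 12)*16)/6 = -(8 + 1*16)/6 = -(8 + 16)/6 = -1/6*24 = -4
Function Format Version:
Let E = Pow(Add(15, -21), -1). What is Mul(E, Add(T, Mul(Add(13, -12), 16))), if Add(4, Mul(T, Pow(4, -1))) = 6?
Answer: -4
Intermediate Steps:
T = 8 (T = Add(-16, Mul(4, 6)) = Add(-16, 24) = 8)
E = Rational(-1, 6) (E = Pow(-6, -1) = Rational(-1, 6) ≈ -0.16667)
Mul(E, Add(T, Mul(Add(13, -12), 16))) = Mul(Rational(-1, 6), Add(8, Mul(Add(13, -12), 16))) = Mul(Rational(-1, 6), Add(8, Mul(1, 16))) = Mul(Rational(-1, 6), Add(8, 16)) = Mul(Rational(-1, 6), 24) = -4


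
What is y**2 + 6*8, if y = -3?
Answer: 57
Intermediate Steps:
y**2 + 6*8 = (-3)**2 + 6*8 = 9 + 48 = 57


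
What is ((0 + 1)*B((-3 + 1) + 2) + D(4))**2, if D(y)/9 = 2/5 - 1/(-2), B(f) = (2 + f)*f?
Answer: 6561/100 ≈ 65.610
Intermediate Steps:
B(f) = f*(2 + f)
D(y) = 81/10 (D(y) = 9*(2/5 - 1/(-2)) = 9*(2*(1/5) - 1*(-1/2)) = 9*(2/5 + 1/2) = 9*(9/10) = 81/10)
((0 + 1)*B((-3 + 1) + 2) + D(4))**2 = ((0 + 1)*(((-3 + 1) + 2)*(2 + ((-3 + 1) + 2))) + 81/10)**2 = (1*((-2 + 2)*(2 + (-2 + 2))) + 81/10)**2 = (1*(0*(2 + 0)) + 81/10)**2 = (1*(0*2) + 81/10)**2 = (1*0 + 81/10)**2 = (0 + 81/10)**2 = (81/10)**2 = 6561/100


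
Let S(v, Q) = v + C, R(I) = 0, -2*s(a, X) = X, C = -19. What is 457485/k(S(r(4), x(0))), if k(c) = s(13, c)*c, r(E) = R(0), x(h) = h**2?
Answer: -914970/361 ≈ -2534.5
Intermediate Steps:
s(a, X) = -X/2
r(E) = 0
S(v, Q) = -19 + v (S(v, Q) = v - 19 = -19 + v)
k(c) = -c**2/2 (k(c) = (-c/2)*c = -c**2/2)
457485/k(S(r(4), x(0))) = 457485/((-(-19 + 0)**2/2)) = 457485/((-1/2*(-19)**2)) = 457485/((-1/2*361)) = 457485/(-361/2) = 457485*(-2/361) = -914970/361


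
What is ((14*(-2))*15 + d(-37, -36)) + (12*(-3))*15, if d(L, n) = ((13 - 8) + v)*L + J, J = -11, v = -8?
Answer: -860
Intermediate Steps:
d(L, n) = -11 - 3*L (d(L, n) = ((13 - 8) - 8)*L - 11 = (5 - 8)*L - 11 = -3*L - 11 = -11 - 3*L)
((14*(-2))*15 + d(-37, -36)) + (12*(-3))*15 = ((14*(-2))*15 + (-11 - 3*(-37))) + (12*(-3))*15 = (-28*15 + (-11 + 111)) - 36*15 = (-420 + 100) - 540 = -320 - 540 = -860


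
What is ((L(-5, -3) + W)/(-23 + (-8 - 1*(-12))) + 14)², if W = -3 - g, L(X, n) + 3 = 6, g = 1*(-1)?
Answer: 70225/361 ≈ 194.53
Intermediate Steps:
g = -1
L(X, n) = 3 (L(X, n) = -3 + 6 = 3)
W = -2 (W = -3 - 1*(-1) = -3 + 1 = -2)
((L(-5, -3) + W)/(-23 + (-8 - 1*(-12))) + 14)² = ((3 - 2)/(-23 + (-8 - 1*(-12))) + 14)² = (1/(-23 + (-8 + 12)) + 14)² = (1/(-23 + 4) + 14)² = (1/(-19) + 14)² = (1*(-1/19) + 14)² = (-1/19 + 14)² = (265/19)² = 70225/361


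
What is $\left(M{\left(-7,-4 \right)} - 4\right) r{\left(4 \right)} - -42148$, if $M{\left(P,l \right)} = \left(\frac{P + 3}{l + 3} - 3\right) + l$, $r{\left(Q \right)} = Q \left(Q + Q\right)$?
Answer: $41924$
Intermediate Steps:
$r{\left(Q \right)} = 2 Q^{2}$ ($r{\left(Q \right)} = Q 2 Q = 2 Q^{2}$)
$M{\left(P,l \right)} = -3 + l + \frac{3 + P}{3 + l}$ ($M{\left(P,l \right)} = \left(\frac{3 + P}{3 + l} - 3\right) + l = \left(-3 + \frac{3 + P}{3 + l}\right) + l = -3 + l + \frac{3 + P}{3 + l}$)
$\left(M{\left(-7,-4 \right)} - 4\right) r{\left(4 \right)} - -42148 = \left(\frac{-6 - 7 + \left(-4\right)^{2}}{3 - 4} - 4\right) 2 \cdot 4^{2} - -42148 = \left(\frac{-6 - 7 + 16}{-1} - 4\right) 2 \cdot 16 + 42148 = \left(\left(-1\right) 3 - 4\right) 32 + 42148 = \left(-3 - 4\right) 32 + 42148 = \left(-7\right) 32 + 42148 = -224 + 42148 = 41924$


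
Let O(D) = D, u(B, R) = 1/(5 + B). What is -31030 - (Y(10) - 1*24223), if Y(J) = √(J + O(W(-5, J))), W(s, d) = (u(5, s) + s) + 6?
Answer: -6807 - √1110/10 ≈ -6810.3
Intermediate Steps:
W(s, d) = 61/10 + s (W(s, d) = (1/(5 + 5) + s) + 6 = (1/10 + s) + 6 = (⅒ + s) + 6 = 61/10 + s)
Y(J) = √(11/10 + J) (Y(J) = √(J + (61/10 - 5)) = √(J + 11/10) = √(11/10 + J))
-31030 - (Y(10) - 1*24223) = -31030 - (√(110 + 100*10)/10 - 1*24223) = -31030 - (√(110 + 1000)/10 - 24223) = -31030 - (√1110/10 - 24223) = -31030 - (-24223 + √1110/10) = -31030 + (24223 - √1110/10) = -6807 - √1110/10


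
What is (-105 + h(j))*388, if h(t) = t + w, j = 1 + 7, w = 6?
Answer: -35308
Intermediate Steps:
j = 8
h(t) = 6 + t (h(t) = t + 6 = 6 + t)
(-105 + h(j))*388 = (-105 + (6 + 8))*388 = (-105 + 14)*388 = -91*388 = -35308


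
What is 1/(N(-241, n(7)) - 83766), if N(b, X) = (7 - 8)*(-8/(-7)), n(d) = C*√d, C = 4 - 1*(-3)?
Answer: -7/586370 ≈ -1.1938e-5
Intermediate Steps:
C = 7 (C = 4 + 3 = 7)
n(d) = 7*√d
N(b, X) = -8/7 (N(b, X) = -(-8)*(-1)/7 = -1*8/7 = -8/7)
1/(N(-241, n(7)) - 83766) = 1/(-8/7 - 83766) = 1/(-586370/7) = -7/586370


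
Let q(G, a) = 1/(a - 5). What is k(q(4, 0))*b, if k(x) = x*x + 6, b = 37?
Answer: 5587/25 ≈ 223.48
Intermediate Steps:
q(G, a) = 1/(-5 + a)
k(x) = 6 + x² (k(x) = x² + 6 = 6 + x²)
k(q(4, 0))*b = (6 + (1/(-5 + 0))²)*37 = (6 + (1/(-5))²)*37 = (6 + (-⅕)²)*37 = (6 + 1/25)*37 = (151/25)*37 = 5587/25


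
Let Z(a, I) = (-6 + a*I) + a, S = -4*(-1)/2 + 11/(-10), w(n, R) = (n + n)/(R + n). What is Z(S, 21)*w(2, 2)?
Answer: 69/5 ≈ 13.800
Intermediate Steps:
w(n, R) = 2*n/(R + n) (w(n, R) = (2*n)/(R + n) = 2*n/(R + n))
S = 9/10 (S = 4*(1/2) + 11*(-1/10) = 2 - 11/10 = 9/10 ≈ 0.90000)
Z(a, I) = -6 + a + I*a (Z(a, I) = (-6 + I*a) + a = -6 + a + I*a)
Z(S, 21)*w(2, 2) = (-6 + 9/10 + 21*(9/10))*(2*2/(2 + 2)) = (-6 + 9/10 + 189/10)*(2*2/4) = 69*(2*2*(1/4))/5 = (69/5)*1 = 69/5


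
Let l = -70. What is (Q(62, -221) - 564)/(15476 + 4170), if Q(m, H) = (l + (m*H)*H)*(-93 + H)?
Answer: -475407586/9823 ≈ -48397.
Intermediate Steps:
Q(m, H) = (-93 + H)*(-70 + m*H²) (Q(m, H) = (-70 + (m*H)*H)*(-93 + H) = (-70 + (H*m)*H)*(-93 + H) = (-70 + m*H²)*(-93 + H) = (-93 + H)*(-70 + m*H²))
(Q(62, -221) - 564)/(15476 + 4170) = ((6510 - 70*(-221) + 62*(-221)³ - 93*62*(-221)²) - 564)/(15476 + 4170) = ((6510 + 15470 + 62*(-10793861) - 93*62*48841) - 564)/19646 = ((6510 + 15470 - 669219382 - 281617206) - 564)*(1/19646) = (-950814608 - 564)*(1/19646) = -950815172*1/19646 = -475407586/9823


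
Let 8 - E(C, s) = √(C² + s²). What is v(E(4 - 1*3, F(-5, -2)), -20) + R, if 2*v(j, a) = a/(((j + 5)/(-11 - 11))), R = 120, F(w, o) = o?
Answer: 5635/41 + 55*√5/41 ≈ 140.44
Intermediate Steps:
E(C, s) = 8 - √(C² + s²)
v(j, a) = a/(2*(-5/22 - j/22)) (v(j, a) = (a/(((j + 5)/(-11 - 11))))/2 = (a/(((5 + j)/(-22))))/2 = (a/(((5 + j)*(-1/22))))/2 = (a/(-5/22 - j/22))/2 = a/(2*(-5/22 - j/22)))
v(E(4 - 1*3, F(-5, -2)), -20) + R = -11*(-20)/(5 + (8 - √((4 - 1*3)² + (-2)²))) + 120 = -11*(-20)/(5 + (8 - √((4 - 3)² + 4))) + 120 = -11*(-20)/(5 + (8 - √(1² + 4))) + 120 = -11*(-20)/(5 + (8 - √(1 + 4))) + 120 = -11*(-20)/(5 + (8 - √5)) + 120 = -11*(-20)/(13 - √5) + 120 = 220/(13 - √5) + 120 = 120 + 220/(13 - √5)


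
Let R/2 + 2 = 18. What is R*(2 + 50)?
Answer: 1664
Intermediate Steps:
R = 32 (R = -4 + 2*18 = -4 + 36 = 32)
R*(2 + 50) = 32*(2 + 50) = 32*52 = 1664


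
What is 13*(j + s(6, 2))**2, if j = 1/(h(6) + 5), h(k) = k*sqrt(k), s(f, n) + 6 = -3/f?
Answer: 80806869/145924 - 194454*sqrt(6)/36481 ≈ 540.70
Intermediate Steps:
s(f, n) = -6 - 3/f
h(k) = k**(3/2)
j = 1/(5 + 6*sqrt(6)) (j = 1/(6**(3/2) + 5) = 1/(6*sqrt(6) + 5) = 1/(5 + 6*sqrt(6)) ≈ 0.050769)
13*(j + s(6, 2))**2 = 13*((-5/191 + 6*sqrt(6)/191) + (-6 - 3/6))**2 = 13*((-5/191 + 6*sqrt(6)/191) + (-6 - 3*1/6))**2 = 13*((-5/191 + 6*sqrt(6)/191) + (-6 - 1/2))**2 = 13*((-5/191 + 6*sqrt(6)/191) - 13/2)**2 = 13*(-2493/382 + 6*sqrt(6)/191)**2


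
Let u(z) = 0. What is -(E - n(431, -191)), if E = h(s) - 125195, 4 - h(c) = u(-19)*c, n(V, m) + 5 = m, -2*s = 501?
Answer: 124995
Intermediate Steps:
s = -501/2 (s = -1/2*501 = -501/2 ≈ -250.50)
n(V, m) = -5 + m
h(c) = 4 (h(c) = 4 - 0*c = 4 - 1*0 = 4 + 0 = 4)
E = -125191 (E = 4 - 125195 = -125191)
-(E - n(431, -191)) = -(-125191 - (-5 - 191)) = -(-125191 - 1*(-196)) = -(-125191 + 196) = -1*(-124995) = 124995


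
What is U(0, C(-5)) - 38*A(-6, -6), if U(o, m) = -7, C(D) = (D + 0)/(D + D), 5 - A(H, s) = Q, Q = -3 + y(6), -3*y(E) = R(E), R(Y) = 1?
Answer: -971/3 ≈ -323.67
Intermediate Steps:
y(E) = -⅓ (y(E) = -⅓*1 = -⅓)
Q = -10/3 (Q = -3 - ⅓ = -10/3 ≈ -3.3333)
A(H, s) = 25/3 (A(H, s) = 5 - 1*(-10/3) = 5 + 10/3 = 25/3)
C(D) = ½ (C(D) = D/((2*D)) = D*(1/(2*D)) = ½)
U(0, C(-5)) - 38*A(-6, -6) = -7 - 38*25/3 = -7 - 950/3 = -971/3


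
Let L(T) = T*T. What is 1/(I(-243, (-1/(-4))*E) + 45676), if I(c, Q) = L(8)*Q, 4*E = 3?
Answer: 1/45688 ≈ 2.1888e-5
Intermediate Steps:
E = ¾ (E = (¼)*3 = ¾ ≈ 0.75000)
L(T) = T²
I(c, Q) = 64*Q (I(c, Q) = 8²*Q = 64*Q)
1/(I(-243, (-1/(-4))*E) + 45676) = 1/(64*((-1/(-4))*(¾)) + 45676) = 1/(64*(-¼*(-1)*(¾)) + 45676) = 1/(64*((¼)*(¾)) + 45676) = 1/(64*(3/16) + 45676) = 1/(12 + 45676) = 1/45688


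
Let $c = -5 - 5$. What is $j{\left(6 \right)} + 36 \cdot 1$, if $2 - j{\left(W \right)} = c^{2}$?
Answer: $-62$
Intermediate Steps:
$c = -10$ ($c = -5 - 5 = -10$)
$j{\left(W \right)} = -98$ ($j{\left(W \right)} = 2 - \left(-10\right)^{2} = 2 - 100 = -98$)
$j{\left(6 \right)} + 36 \cdot 1 = -98 + 36 \cdot 1 = -98 + 36 = -62$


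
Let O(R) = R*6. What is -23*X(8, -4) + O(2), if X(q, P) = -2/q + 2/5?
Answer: 171/20 ≈ 8.5500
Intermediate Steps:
X(q, P) = ⅖ - 2/q (X(q, P) = -2/q + 2*(⅕) = -2/q + ⅖ = ⅖ - 2/q)
O(R) = 6*R
-23*X(8, -4) + O(2) = -23*(⅖ - 2/8) + 6*2 = -23*(⅖ - 2*⅛) + 12 = -23*(⅖ - ¼) + 12 = -23*3/20 + 12 = -69/20 + 12 = 171/20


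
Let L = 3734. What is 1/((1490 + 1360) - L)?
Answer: -1/884 ≈ -0.0011312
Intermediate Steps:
1/((1490 + 1360) - L) = 1/((1490 + 1360) - 1*3734) = 1/(2850 - 3734) = 1/(-884) = -1/884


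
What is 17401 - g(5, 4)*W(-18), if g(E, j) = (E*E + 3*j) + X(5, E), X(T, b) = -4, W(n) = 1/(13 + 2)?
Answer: 86994/5 ≈ 17399.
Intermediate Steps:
W(n) = 1/15
g(E, j) = -4 + E² + 3*j (g(E, j) = (E*E + 3*j) - 4 = (E² + 3*j) - 4 = -4 + E² + 3*j)
17401 - g(5, 4)*W(-18) = 17401 - (-4 + 5² + 3*4)/15 = 17401 - (-4 + 25 + 12)/15 = 17401 - 33/15 = 17401 - 1*11/5 = 17401 - 11/5 = 86994/5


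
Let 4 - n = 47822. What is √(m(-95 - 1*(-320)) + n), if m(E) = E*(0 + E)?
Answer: √2807 ≈ 52.981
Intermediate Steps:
n = -47818 (n = 4 - 1*47822 = 4 - 47822 = -47818)
m(E) = E² (m(E) = E*E = E²)
√(m(-95 - 1*(-320)) + n) = √((-95 - 1*(-320))² - 47818) = √((-95 + 320)² - 47818) = √(225² - 47818) = √(50625 - 47818) = √2807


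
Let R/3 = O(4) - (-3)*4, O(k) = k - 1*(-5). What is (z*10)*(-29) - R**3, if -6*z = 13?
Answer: -748256/3 ≈ -2.4942e+5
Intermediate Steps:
z = -13/6 (z = -1/6*13 = -13/6 ≈ -2.1667)
O(k) = 5 + k (O(k) = k + 5 = 5 + k)
R = 63 (R = 3*((5 + 4) - (-3)*4) = 3*(9 - 1*(-12)) = 3*(9 + 12) = 3*21 = 63)
(z*10)*(-29) - R**3 = -13/6*10*(-29) - 1*63**3 = -65/3*(-29) - 1*250047 = 1885/3 - 250047 = -748256/3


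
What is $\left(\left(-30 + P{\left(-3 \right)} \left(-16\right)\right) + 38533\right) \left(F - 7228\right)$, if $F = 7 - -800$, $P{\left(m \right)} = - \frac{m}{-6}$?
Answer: $-247279131$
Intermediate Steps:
$P{\left(m \right)} = \frac{m}{6}$ ($P{\left(m \right)} = - \frac{m \left(-1\right)}{6} = - \frac{\left(-1\right) m}{6} = \frac{m}{6}$)
$F = 807$ ($F = 7 + 800 = 807$)
$\left(\left(-30 + P{\left(-3 \right)} \left(-16\right)\right) + 38533\right) \left(F - 7228\right) = \left(\left(-30 + \frac{1}{6} \left(-3\right) \left(-16\right)\right) + 38533\right) \left(807 - 7228\right) = \left(\left(-30 - -8\right) + 38533\right) \left(-6421\right) = \left(\left(-30 + 8\right) + 38533\right) \left(-6421\right) = \left(-22 + 38533\right) \left(-6421\right) = 38511 \left(-6421\right) = -247279131$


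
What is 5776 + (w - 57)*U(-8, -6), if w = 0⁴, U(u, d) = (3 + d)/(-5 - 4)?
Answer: 5757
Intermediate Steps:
U(u, d) = -⅓ - d/9 (U(u, d) = (3 + d)/(-9) = (3 + d)*(-⅑) = -⅓ - d/9)
w = 0
5776 + (w - 57)*U(-8, -6) = 5776 + (0 - 57)*(-⅓ - ⅑*(-6)) = 5776 - 57*(-⅓ + ⅔) = 5776 - 57*⅓ = 5776 - 19 = 5757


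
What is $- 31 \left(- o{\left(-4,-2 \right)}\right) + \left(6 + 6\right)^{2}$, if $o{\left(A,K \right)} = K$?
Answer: $82$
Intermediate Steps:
$- 31 \left(- o{\left(-4,-2 \right)}\right) + \left(6 + 6\right)^{2} = - 31 \left(\left(-1\right) \left(-2\right)\right) + \left(6 + 6\right)^{2} = \left(-31\right) 2 + 12^{2} = -62 + 144 = 82$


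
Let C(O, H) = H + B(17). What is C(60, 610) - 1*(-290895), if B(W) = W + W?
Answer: 291539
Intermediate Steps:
B(W) = 2*W
C(O, H) = 34 + H (C(O, H) = H + 2*17 = H + 34 = 34 + H)
C(60, 610) - 1*(-290895) = (34 + 610) - 1*(-290895) = 644 + 290895 = 291539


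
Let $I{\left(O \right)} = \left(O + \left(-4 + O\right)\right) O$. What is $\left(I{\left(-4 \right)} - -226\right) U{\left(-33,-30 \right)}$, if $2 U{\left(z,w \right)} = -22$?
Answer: $-3014$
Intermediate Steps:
$U{\left(z,w \right)} = -11$ ($U{\left(z,w \right)} = \frac{1}{2} \left(-22\right) = -11$)
$I{\left(O \right)} = O \left(-4 + 2 O\right)$ ($I{\left(O \right)} = \left(-4 + 2 O\right) O = O \left(-4 + 2 O\right)$)
$\left(I{\left(-4 \right)} - -226\right) U{\left(-33,-30 \right)} = \left(2 \left(-4\right) \left(-2 - 4\right) - -226\right) \left(-11\right) = \left(2 \left(-4\right) \left(-6\right) + \left(-12 + 238\right)\right) \left(-11\right) = \left(48 + 226\right) \left(-11\right) = 274 \left(-11\right) = -3014$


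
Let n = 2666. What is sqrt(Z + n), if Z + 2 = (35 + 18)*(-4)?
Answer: 2*sqrt(613) ≈ 49.518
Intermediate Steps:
Z = -214 (Z = -2 + (35 + 18)*(-4) = -2 + 53*(-4) = -2 - 212 = -214)
sqrt(Z + n) = sqrt(-214 + 2666) = sqrt(2452) = 2*sqrt(613)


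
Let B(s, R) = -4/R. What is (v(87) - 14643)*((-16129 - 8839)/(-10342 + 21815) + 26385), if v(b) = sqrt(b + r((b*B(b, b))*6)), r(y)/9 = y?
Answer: -4432291676091/11473 + 302690137*I*sqrt(129)/11473 ≈ -3.8632e+8 + 2.9965e+5*I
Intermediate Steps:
r(y) = 9*y
v(b) = sqrt(-216 + b) (v(b) = sqrt(b + 9*((b*(-4/b))*6)) = sqrt(b + 9*(-4*6)) = sqrt(b + 9*(-24)) = sqrt(b - 216) = sqrt(-216 + b))
(v(87) - 14643)*((-16129 - 8839)/(-10342 + 21815) + 26385) = (sqrt(-216 + 87) - 14643)*((-16129 - 8839)/(-10342 + 21815) + 26385) = (sqrt(-129) - 14643)*(-24968/11473 + 26385) = (I*sqrt(129) - 14643)*(-24968*1/11473 + 26385) = (-14643 + I*sqrt(129))*(-24968/11473 + 26385) = (-14643 + I*sqrt(129))*(302690137/11473) = -4432291676091/11473 + 302690137*I*sqrt(129)/11473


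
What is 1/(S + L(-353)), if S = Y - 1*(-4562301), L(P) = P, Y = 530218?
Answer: 1/5092166 ≈ 1.9638e-7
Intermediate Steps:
S = 5092519 (S = 530218 - 1*(-4562301) = 530218 + 4562301 = 5092519)
1/(S + L(-353)) = 1/(5092519 - 353) = 1/5092166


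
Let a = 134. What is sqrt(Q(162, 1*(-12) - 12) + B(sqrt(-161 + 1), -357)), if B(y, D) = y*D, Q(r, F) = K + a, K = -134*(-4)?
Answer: sqrt(670 - 1428*I*sqrt(10)) ≈ 51.162 - 44.131*I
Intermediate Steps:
K = 536
Q(r, F) = 670 (Q(r, F) = 536 + 134 = 670)
B(y, D) = D*y
sqrt(Q(162, 1*(-12) - 12) + B(sqrt(-161 + 1), -357)) = sqrt(670 - 357*sqrt(-161 + 1)) = sqrt(670 - 1428*I*sqrt(10))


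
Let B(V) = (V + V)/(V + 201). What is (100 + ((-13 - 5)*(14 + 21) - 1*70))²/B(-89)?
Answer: -20160000/89 ≈ -2.2652e+5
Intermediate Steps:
B(V) = 2*V/(201 + V) (B(V) = (2*V)/(201 + V) = 2*V/(201 + V))
(100 + ((-13 - 5)*(14 + 21) - 1*70))²/B(-89) = (100 + ((-13 - 5)*(14 + 21) - 1*70))²/((2*(-89)/(201 - 89))) = (100 + (-18*35 - 70))²/((2*(-89)/112)) = (100 + (-630 - 70))²/((2*(-89)*(1/112))) = (100 - 700)²/(-89/56) = (-600)²*(-56/89) = 360000*(-56/89) = -20160000/89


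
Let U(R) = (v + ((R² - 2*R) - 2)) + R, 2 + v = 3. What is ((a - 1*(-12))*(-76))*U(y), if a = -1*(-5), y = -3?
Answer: -14212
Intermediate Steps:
v = 1 (v = -2 + 3 = 1)
U(R) = -1 + R² - R (U(R) = (1 + ((R² - 2*R) - 2)) + R = (1 + (-2 + R² - 2*R)) + R = (-1 + R² - 2*R) + R = -1 + R² - R)
a = 5
((a - 1*(-12))*(-76))*U(y) = ((5 - 1*(-12))*(-76))*(-1 + (-3)² - 1*(-3)) = ((5 + 12)*(-76))*(-1 + 9 + 3) = (17*(-76))*11 = -1292*11 = -14212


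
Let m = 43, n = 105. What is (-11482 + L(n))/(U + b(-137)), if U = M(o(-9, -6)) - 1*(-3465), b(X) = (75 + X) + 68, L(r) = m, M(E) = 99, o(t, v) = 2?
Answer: -3813/1190 ≈ -3.2042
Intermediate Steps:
L(r) = 43
b(X) = 143 + X
U = 3564 (U = 99 - 1*(-3465) = 99 + 3465 = 3564)
(-11482 + L(n))/(U + b(-137)) = (-11482 + 43)/(3564 + (143 - 137)) = -11439/(3564 + 6) = -11439/3570 = -11439*1/3570 = -3813/1190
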